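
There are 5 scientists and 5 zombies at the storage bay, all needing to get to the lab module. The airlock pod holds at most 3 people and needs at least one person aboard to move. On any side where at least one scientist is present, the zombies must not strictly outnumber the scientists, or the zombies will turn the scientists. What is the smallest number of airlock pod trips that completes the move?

11

Counting alone: each trip to the lab module takes at most 3 across and each return brings at least 1 back, so after t trips out (and t−1 returns) at most 3t − (t−1) of the 10 are across; that first reaches 10 at t = 5, so at least 9 crossings are needed.
The safety rule pushes this higher. Following every safe sequence of crossings, the most of the 10 that can be at the lab module as the airlock pod arrives there on crossing 9 is 9 — never all 10.
So no plan with fewer than 11 crossings exists, and this one achieves 11:
1. 2 zombies → the lab module.  (the storage bay: 5S 3Z; the lab module: 0S 2Z)
2. 1 zombie ← the storage bay.  (the storage bay: 5S 4Z; the lab module: 0S 1Z)
3. 3 zombies → the lab module.  (the storage bay: 5S 1Z; the lab module: 0S 4Z)
4. 1 zombie ← the storage bay.  (the storage bay: 5S 2Z; the lab module: 0S 3Z)
5. 3 scientists → the lab module.  (the storage bay: 2S 2Z; the lab module: 3S 3Z)
6. 1 scientist and 1 zombie ← the storage bay.  (the storage bay: 3S 3Z; the lab module: 2S 2Z)
7. 3 scientists → the lab module.  (the storage bay: 0S 3Z; the lab module: 5S 2Z)
8. 1 zombie ← the storage bay.  (the storage bay: 0S 4Z; the lab module: 5S 1Z)
9. 2 zombies → the lab module.  (the storage bay: 0S 2Z; the lab module: 5S 3Z)
10. 1 zombie ← the storage bay.  (the storage bay: 0S 3Z; the lab module: 5S 2Z)
11. 3 zombies → the lab module.  (the storage bay: 0S 0Z; the lab module: 5S 5Z)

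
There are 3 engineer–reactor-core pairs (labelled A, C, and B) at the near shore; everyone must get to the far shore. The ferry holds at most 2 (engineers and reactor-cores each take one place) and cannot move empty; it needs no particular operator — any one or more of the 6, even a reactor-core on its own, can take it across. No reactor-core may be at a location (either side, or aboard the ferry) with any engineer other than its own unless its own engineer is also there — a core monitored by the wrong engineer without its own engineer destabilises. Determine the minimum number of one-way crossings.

Counting alone: each trip to the far shore takes at most 2 across and each return brings at least 1 back, so after t trips out (and t−1 returns) at most 2t − (t−1) of the 6 are across; that first reaches 6 at t = 5, so at least 9 crossings are needed.
The safety rule pushes this higher. Following every safe sequence of crossings, the most of the 6 that can be at the far shore as the ferry arrives there on crossing 9 is 5 — never all 6.
So no plan with fewer than 11 crossings exists, and this one achieves 11:
1. engineer A and reactor-core A cross → the far shore.
2. engineer A crosses ← the near shore.
3. reactor-core B and reactor-core C cross → the far shore.
4. reactor-core A crosses ← the near shore.
5. engineer B and engineer C cross → the far shore.
6. engineer C and reactor-core C cross ← the near shore.
7. engineer A and engineer C cross → the far shore.
8. reactor-core B crosses ← the near shore.
9. reactor-core A and reactor-core C cross → the far shore.
10. engineer B crosses ← the near shore.
11. engineer B and reactor-core B cross → the far shore.

11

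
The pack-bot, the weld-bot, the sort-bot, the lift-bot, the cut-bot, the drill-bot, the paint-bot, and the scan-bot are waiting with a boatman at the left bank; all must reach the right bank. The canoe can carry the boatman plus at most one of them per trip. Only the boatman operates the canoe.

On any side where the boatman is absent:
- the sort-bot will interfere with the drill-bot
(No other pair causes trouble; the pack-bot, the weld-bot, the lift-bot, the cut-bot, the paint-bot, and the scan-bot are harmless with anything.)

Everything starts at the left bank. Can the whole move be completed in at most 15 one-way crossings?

Yes — this plan uses 15 crossings (≤ 15):
1. Boatman goes to the right bank with the sort-bot.  [the left bank: the cut-bot, the drill-bot, the lift-bot, the pack-bot, the paint-bot, the scan-bot, the weld-bot | the right bank: the sort-bot]
2. Boatman goes back to the left bank alone.  [the left bank: the cut-bot, the drill-bot, the lift-bot, the pack-bot, the paint-bot, the scan-bot, the weld-bot | the right bank: the sort-bot]
3. Boatman goes to the right bank with the pack-bot.  [the left bank: the cut-bot, the drill-bot, the lift-bot, the paint-bot, the scan-bot, the weld-bot | the right bank: the pack-bot, the sort-bot]
4. Boatman goes back to the left bank alone.  [the left bank: the cut-bot, the drill-bot, the lift-bot, the paint-bot, the scan-bot, the weld-bot | the right bank: the pack-bot, the sort-bot]
5. Boatman goes to the right bank with the weld-bot.  [the left bank: the cut-bot, the drill-bot, the lift-bot, the paint-bot, the scan-bot | the right bank: the pack-bot, the sort-bot, the weld-bot]
6. Boatman goes back to the left bank alone.  [the left bank: the cut-bot, the drill-bot, the lift-bot, the paint-bot, the scan-bot | the right bank: the pack-bot, the sort-bot, the weld-bot]
7. Boatman goes to the right bank with the lift-bot.  [the left bank: the cut-bot, the drill-bot, the paint-bot, the scan-bot | the right bank: the lift-bot, the pack-bot, the sort-bot, the weld-bot]
8. Boatman goes back to the left bank alone.  [the left bank: the cut-bot, the drill-bot, the paint-bot, the scan-bot | the right bank: the lift-bot, the pack-bot, the sort-bot, the weld-bot]
9. Boatman goes to the right bank with the cut-bot.  [the left bank: the drill-bot, the paint-bot, the scan-bot | the right bank: the cut-bot, the lift-bot, the pack-bot, the sort-bot, the weld-bot]
10. Boatman goes back to the left bank alone.  [the left bank: the drill-bot, the paint-bot, the scan-bot | the right bank: the cut-bot, the lift-bot, the pack-bot, the sort-bot, the weld-bot]
11. Boatman goes to the right bank with the paint-bot.  [the left bank: the drill-bot, the scan-bot | the right bank: the cut-bot, the lift-bot, the pack-bot, the paint-bot, the sort-bot, the weld-bot]
12. Boatman goes back to the left bank alone.  [the left bank: the drill-bot, the scan-bot | the right bank: the cut-bot, the lift-bot, the pack-bot, the paint-bot, the sort-bot, the weld-bot]
13. Boatman goes to the right bank with the scan-bot.  [the left bank: the drill-bot | the right bank: the cut-bot, the lift-bot, the pack-bot, the paint-bot, the scan-bot, the sort-bot, the weld-bot]
14. Boatman goes back to the left bank alone.  [the left bank: the drill-bot | the right bank: the cut-bot, the lift-bot, the pack-bot, the paint-bot, the scan-bot, the sort-bot, the weld-bot]
15. Boatman goes to the right bank with the drill-bot.  [the left bank: — | the right bank: the cut-bot, the drill-bot, the lift-bot, the pack-bot, the paint-bot, the scan-bot, the sort-bot, the weld-bot]

Yes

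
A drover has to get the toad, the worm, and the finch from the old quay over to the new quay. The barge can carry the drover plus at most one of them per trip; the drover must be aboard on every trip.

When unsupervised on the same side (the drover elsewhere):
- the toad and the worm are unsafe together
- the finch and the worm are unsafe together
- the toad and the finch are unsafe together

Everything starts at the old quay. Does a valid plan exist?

No

Whatever the first load, the items left behind include a forbidden pair without the drover. No opening move is safe, so no plan exists.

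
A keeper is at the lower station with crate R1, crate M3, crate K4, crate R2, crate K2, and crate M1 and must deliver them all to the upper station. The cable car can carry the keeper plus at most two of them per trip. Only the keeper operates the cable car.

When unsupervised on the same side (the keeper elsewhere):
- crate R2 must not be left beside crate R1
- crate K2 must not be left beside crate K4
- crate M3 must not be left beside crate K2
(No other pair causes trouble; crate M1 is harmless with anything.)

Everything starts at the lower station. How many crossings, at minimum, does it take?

7

Counting alone: the keeper can take at most 2 across per trip to the upper station, so moving all 6 needs at least 3 loaded trips out, with a return between consecutive ones — at least 5 crossings.
The safety rule pushes this higher. Following every safe sequence of crossings, the most of the 6 that can be at the upper station as the cable car arrives there on crossing 5 is 5 — never all 6.
So no plan with fewer than 7 crossings exists, and this one achieves 7:
1. Keeper goes to the upper station with crate K2 and crate R1.
2. Keeper goes back to the lower station alone.
3. Keeper goes to the upper station with crate M3.
4. Keeper goes back to the lower station with crate K2.
5. Keeper goes to the upper station with crate K4 and crate M1.
6. Keeper goes back to the lower station alone.
7. Keeper goes to the upper station with crate K2 and crate R2.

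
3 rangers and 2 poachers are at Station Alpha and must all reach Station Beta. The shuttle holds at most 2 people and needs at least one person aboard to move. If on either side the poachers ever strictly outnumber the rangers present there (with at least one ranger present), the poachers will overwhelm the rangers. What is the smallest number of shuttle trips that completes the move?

Counting alone: each trip to Station Beta takes at most 2 across and each return brings at least 1 back, so after t trips out (and t−1 returns) at most 2t − (t−1) of the 5 are across; that first reaches 5 at t = 4, so at least 7 crossings are needed.
The plan below uses exactly 7 crossings, so it is optimal:
1. 2 poachers → Station Beta.  (Station Alpha: 3R 0P; Station Beta: 0R 2P)
2. 1 poacher ← Station Alpha.  (Station Alpha: 3R 1P; Station Beta: 0R 1P)
3. 2 rangers → Station Beta.  (Station Alpha: 1R 1P; Station Beta: 2R 1P)
4. 1 ranger ← Station Alpha.  (Station Alpha: 2R 1P; Station Beta: 1R 1P)
5. 1 ranger and 1 poacher → Station Beta.  (Station Alpha: 1R 0P; Station Beta: 2R 2P)
6. 1 poacher ← Station Alpha.  (Station Alpha: 1R 1P; Station Beta: 2R 1P)
7. 1 ranger and 1 poacher → Station Beta.  (Station Alpha: 0R 0P; Station Beta: 3R 2P)

7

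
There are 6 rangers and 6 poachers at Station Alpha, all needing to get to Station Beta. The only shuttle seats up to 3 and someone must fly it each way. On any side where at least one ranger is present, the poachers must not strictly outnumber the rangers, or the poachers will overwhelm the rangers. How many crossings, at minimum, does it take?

Following every safe sequence of crossings from the start, the most of the 12 that can be at Station Beta as the shuttle arrives there on crossings 1, 3, 5 is 3, 5, 6 respectively; the best ever achieved is 6 of 12.
From crossing 7 on, no configuration arises that was not already reachable earlier: only 17 distinct safe configurations (who is on which side, and where the shuttle is) can ever be reached, none of them has everyone across, and every continuation just revisits them. They are: 0 rangers + 0 poachers across (shuttle back at the start); 0 rangers + 1 poacher across (shuttle there); 0 rangers + 1 poacher across (shuttle back at the start); 0 rangers + 2 poachers across (shuttle there); 0 rangers + 2 poachers across (shuttle back at the start); 0 rangers + 3 poachers across (shuttle there); 0 rangers + 3 poachers across (shuttle back at the start); 0 rangers + 4 poachers across (shuttle there); 0 rangers + 4 poachers across (shuttle back at the start); 0 rangers + 5 poachers across (shuttle there); 0 rangers + 5 poachers across (shuttle back at the start); 0 rangers + 6 poachers across (shuttle there); 1 ranger + 1 poacher across (shuttle there); 1 ranger + 1 poacher across (shuttle back at the start); 2 rangers + 2 poachers across (shuttle there); 2 rangers + 2 poachers across (shuttle back at the start); 3 rangers + 3 poachers across (shuttle there). So no valid plan exists.

impossible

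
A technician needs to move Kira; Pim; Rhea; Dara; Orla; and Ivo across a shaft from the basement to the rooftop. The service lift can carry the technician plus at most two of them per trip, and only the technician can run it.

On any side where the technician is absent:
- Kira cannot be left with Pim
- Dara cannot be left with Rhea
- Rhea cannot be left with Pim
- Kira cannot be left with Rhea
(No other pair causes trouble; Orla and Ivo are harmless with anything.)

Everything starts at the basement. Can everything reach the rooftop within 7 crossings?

Counting alone: the technician can take at most 2 across per trip to the rooftop, so moving all 6 needs at least 3 loaded trips out, with a return between consecutive ones — at least 5 crossings.
The safety rule pushes this higher. Following every safe sequence of crossings, the most of the 6 that can be at the rooftop as the service lift arrives there on crossings 5, 7 is 4, 5 respectively — never all 6.
So the move cannot be finished within 7 crossings. (The shortest complete plan takes 9:)
1. Technician goes to the rooftop with Kira and Rhea.  [the basement: Dara, Ivo, Orla, Pim | the rooftop: Kira, Rhea]
2. Technician goes back to the basement with Kira.  [the basement: Dara, Ivo, Kira, Orla, Pim | the rooftop: Rhea]
3. Technician goes to the rooftop with Dara and Kira.  [the basement: Ivo, Orla, Pim | the rooftop: Dara, Kira, Rhea]
4. Technician goes back to the basement with Rhea.  [the basement: Ivo, Orla, Pim, Rhea | the rooftop: Dara, Kira]
5. Technician goes to the rooftop with Orla and Pim.  [the basement: Ivo, Rhea | the rooftop: Dara, Kira, Orla, Pim]
6. Technician goes back to the basement with Kira.  [the basement: Ivo, Kira, Rhea | the rooftop: Dara, Orla, Pim]
7. Technician goes to the rooftop with Ivo and Kira.  [the basement: Rhea | the rooftop: Dara, Ivo, Kira, Orla, Pim]
8. Technician goes back to the basement with Kira.  [the basement: Kira, Rhea | the rooftop: Dara, Ivo, Orla, Pim]
9. Technician goes to the rooftop with Kira and Rhea.  [the basement: — | the rooftop: Dara, Ivo, Kira, Orla, Pim, Rhea]

No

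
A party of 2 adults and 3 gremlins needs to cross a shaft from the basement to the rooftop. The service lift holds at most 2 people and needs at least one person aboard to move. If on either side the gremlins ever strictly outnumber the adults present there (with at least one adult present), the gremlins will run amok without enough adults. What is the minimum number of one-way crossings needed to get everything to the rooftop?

The gremlins already outnumber the adults at the basement before anyone moves, so the starting position itself is disallowed.

impossible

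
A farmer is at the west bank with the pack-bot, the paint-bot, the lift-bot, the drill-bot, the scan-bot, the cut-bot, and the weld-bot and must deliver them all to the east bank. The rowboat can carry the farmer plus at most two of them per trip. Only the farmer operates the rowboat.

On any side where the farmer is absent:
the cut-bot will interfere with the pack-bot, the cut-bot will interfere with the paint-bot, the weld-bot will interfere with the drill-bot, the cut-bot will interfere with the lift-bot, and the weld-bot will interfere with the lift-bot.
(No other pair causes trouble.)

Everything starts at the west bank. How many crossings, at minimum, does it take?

Counting alone: the farmer can take at most 2 across per trip to the east bank, so moving all 7 needs at least 4 loaded trips out, with a return between consecutive ones — at least 7 crossings.
The safety rule pushes this higher. Following every safe sequence of crossings, the most of the 7 that can be at the east bank as the rowboat arrives there on crossing 7 is 6 — never all 7.
So no plan with fewer than 9 crossings exists, and this one achieves 9:
1. Farmer goes to the east bank with the cut-bot and the weld-bot.  [the west bank: the drill-bot, the lift-bot, the pack-bot, the paint-bot, the scan-bot | the east bank: the cut-bot, the weld-bot]
2. Farmer goes back to the west bank alone.  [the west bank: the drill-bot, the lift-bot, the pack-bot, the paint-bot, the scan-bot | the east bank: the cut-bot, the weld-bot]
3. Farmer goes to the east bank with the pack-bot.  [the west bank: the drill-bot, the lift-bot, the paint-bot, the scan-bot | the east bank: the cut-bot, the pack-bot, the weld-bot]
4. Farmer goes back to the west bank with the cut-bot.  [the west bank: the cut-bot, the drill-bot, the lift-bot, the paint-bot, the scan-bot | the east bank: the pack-bot, the weld-bot]
5. Farmer goes to the east bank with the lift-bot and the paint-bot.  [the west bank: the cut-bot, the drill-bot, the scan-bot | the east bank: the lift-bot, the pack-bot, the paint-bot, the weld-bot]
6. Farmer goes back to the west bank with the weld-bot.  [the west bank: the cut-bot, the drill-bot, the scan-bot, the weld-bot | the east bank: the lift-bot, the pack-bot, the paint-bot]
7. Farmer goes to the east bank with the drill-bot and the scan-bot.  [the west bank: the cut-bot, the weld-bot | the east bank: the drill-bot, the lift-bot, the pack-bot, the paint-bot, the scan-bot]
8. Farmer goes back to the west bank alone.  [the west bank: the cut-bot, the weld-bot | the east bank: the drill-bot, the lift-bot, the pack-bot, the paint-bot, the scan-bot]
9. Farmer goes to the east bank with the cut-bot and the weld-bot.  [the west bank: — | the east bank: the cut-bot, the drill-bot, the lift-bot, the pack-bot, the paint-bot, the scan-bot, the weld-bot]

9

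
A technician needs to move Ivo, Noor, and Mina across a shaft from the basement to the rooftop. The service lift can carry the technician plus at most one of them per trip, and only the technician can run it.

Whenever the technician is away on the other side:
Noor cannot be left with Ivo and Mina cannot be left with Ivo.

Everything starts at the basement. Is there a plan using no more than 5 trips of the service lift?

No

Counting alone: the technician can take at most 1 across per trip to the rooftop, so moving all 3 needs at least 3 loaded trips out, with a return between consecutive ones — at least 5 crossings.
The safety rule pushes this higher. Following every safe sequence of crossings, the most of the 3 that can be at the rooftop as the service lift arrives there on crossing 5 is 2 — never all 3.
So the move cannot be finished within 5 crossings. (The shortest complete plan takes 7:)
1. Technician goes to the rooftop with Ivo.  [the basement: Mina, Noor | the rooftop: Ivo]
2. Technician goes back to the basement alone.  [the basement: Mina, Noor | the rooftop: Ivo]
3. Technician goes to the rooftop with Noor.  [the basement: Mina | the rooftop: Ivo, Noor]
4. Technician goes back to the basement with Ivo.  [the basement: Ivo, Mina | the rooftop: Noor]
5. Technician goes to the rooftop with Mina.  [the basement: Ivo | the rooftop: Mina, Noor]
6. Technician goes back to the basement alone.  [the basement: Ivo | the rooftop: Mina, Noor]
7. Technician goes to the rooftop with Ivo.  [the basement: — | the rooftop: Ivo, Mina, Noor]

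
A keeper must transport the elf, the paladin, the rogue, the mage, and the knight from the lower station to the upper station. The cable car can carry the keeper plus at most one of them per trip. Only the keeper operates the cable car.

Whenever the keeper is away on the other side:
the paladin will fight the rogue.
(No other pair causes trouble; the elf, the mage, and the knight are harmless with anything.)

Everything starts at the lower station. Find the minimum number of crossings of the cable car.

Counting alone: the keeper can take at most 1 across per trip to the upper station, so moving all 5 needs at least 5 loaded trips out, with a return between consecutive ones — at least 9 crossings.
The plan below uses exactly 9 crossings, so it is optimal:
1. Keeper goes to the upper station with the paladin.  [the lower station: the elf, the knight, the mage, the rogue | the upper station: the paladin]
2. Keeper goes back to the lower station alone.  [the lower station: the elf, the knight, the mage, the rogue | the upper station: the paladin]
3. Keeper goes to the upper station with the elf.  [the lower station: the knight, the mage, the rogue | the upper station: the elf, the paladin]
4. Keeper goes back to the lower station alone.  [the lower station: the knight, the mage, the rogue | the upper station: the elf, the paladin]
5. Keeper goes to the upper station with the mage.  [the lower station: the knight, the rogue | the upper station: the elf, the mage, the paladin]
6. Keeper goes back to the lower station alone.  [the lower station: the knight, the rogue | the upper station: the elf, the mage, the paladin]
7. Keeper goes to the upper station with the knight.  [the lower station: the rogue | the upper station: the elf, the knight, the mage, the paladin]
8. Keeper goes back to the lower station alone.  [the lower station: the rogue | the upper station: the elf, the knight, the mage, the paladin]
9. Keeper goes to the upper station with the rogue.  [the lower station: — | the upper station: the elf, the knight, the mage, the paladin, the rogue]

9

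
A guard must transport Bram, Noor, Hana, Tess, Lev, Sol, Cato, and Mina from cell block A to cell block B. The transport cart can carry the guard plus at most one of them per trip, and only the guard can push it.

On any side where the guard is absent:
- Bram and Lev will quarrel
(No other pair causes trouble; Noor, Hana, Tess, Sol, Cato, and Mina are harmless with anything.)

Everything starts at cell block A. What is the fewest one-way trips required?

Counting alone: the guard can take at most 1 across per trip to cell block B, so moving all 8 needs at least 8 loaded trips out, with a return between consecutive ones — at least 15 crossings.
The plan below uses exactly 15 crossings, so it is optimal:
1. Guard goes to cell block B with Bram.  [cell block A: Cato, Hana, Lev, Mina, Noor, Sol, Tess | cell block B: Bram]
2. Guard goes back to cell block A alone.  [cell block A: Cato, Hana, Lev, Mina, Noor, Sol, Tess | cell block B: Bram]
3. Guard goes to cell block B with Noor.  [cell block A: Cato, Hana, Lev, Mina, Sol, Tess | cell block B: Bram, Noor]
4. Guard goes back to cell block A alone.  [cell block A: Cato, Hana, Lev, Mina, Sol, Tess | cell block B: Bram, Noor]
5. Guard goes to cell block B with Hana.  [cell block A: Cato, Lev, Mina, Sol, Tess | cell block B: Bram, Hana, Noor]
6. Guard goes back to cell block A alone.  [cell block A: Cato, Lev, Mina, Sol, Tess | cell block B: Bram, Hana, Noor]
7. Guard goes to cell block B with Tess.  [cell block A: Cato, Lev, Mina, Sol | cell block B: Bram, Hana, Noor, Tess]
8. Guard goes back to cell block A alone.  [cell block A: Cato, Lev, Mina, Sol | cell block B: Bram, Hana, Noor, Tess]
9. Guard goes to cell block B with Sol.  [cell block A: Cato, Lev, Mina | cell block B: Bram, Hana, Noor, Sol, Tess]
10. Guard goes back to cell block A alone.  [cell block A: Cato, Lev, Mina | cell block B: Bram, Hana, Noor, Sol, Tess]
11. Guard goes to cell block B with Cato.  [cell block A: Lev, Mina | cell block B: Bram, Cato, Hana, Noor, Sol, Tess]
12. Guard goes back to cell block A alone.  [cell block A: Lev, Mina | cell block B: Bram, Cato, Hana, Noor, Sol, Tess]
13. Guard goes to cell block B with Mina.  [cell block A: Lev | cell block B: Bram, Cato, Hana, Mina, Noor, Sol, Tess]
14. Guard goes back to cell block A alone.  [cell block A: Lev | cell block B: Bram, Cato, Hana, Mina, Noor, Sol, Tess]
15. Guard goes to cell block B with Lev.  [cell block A: — | cell block B: Bram, Cato, Hana, Lev, Mina, Noor, Sol, Tess]

15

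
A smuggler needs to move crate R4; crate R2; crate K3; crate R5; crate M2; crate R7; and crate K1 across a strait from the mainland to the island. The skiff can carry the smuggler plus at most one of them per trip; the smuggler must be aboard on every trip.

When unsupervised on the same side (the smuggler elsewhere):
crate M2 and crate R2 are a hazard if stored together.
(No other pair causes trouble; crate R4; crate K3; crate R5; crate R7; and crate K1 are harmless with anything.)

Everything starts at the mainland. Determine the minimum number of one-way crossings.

Counting alone: the smuggler can take at most 1 across per trip to the island, so moving all 7 needs at least 7 loaded trips out, with a return between consecutive ones — at least 13 crossings.
The plan below uses exactly 13 crossings, so it is optimal:
1. Smuggler goes to the island with crate R2.
2. Smuggler goes back to the mainland alone.
3. Smuggler goes to the island with crate R4.
4. Smuggler goes back to the mainland alone.
5. Smuggler goes to the island with crate K3.
6. Smuggler goes back to the mainland alone.
7. Smuggler goes to the island with crate R5.
8. Smuggler goes back to the mainland alone.
9. Smuggler goes to the island with crate R7.
10. Smuggler goes back to the mainland alone.
11. Smuggler goes to the island with crate K1.
12. Smuggler goes back to the mainland alone.
13. Smuggler goes to the island with crate M2.

13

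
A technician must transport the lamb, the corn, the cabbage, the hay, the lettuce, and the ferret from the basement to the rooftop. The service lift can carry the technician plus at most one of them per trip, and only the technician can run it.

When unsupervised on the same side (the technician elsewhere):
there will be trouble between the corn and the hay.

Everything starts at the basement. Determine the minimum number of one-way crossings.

11

Counting alone: the technician can take at most 1 across per trip to the rooftop, so moving all 6 needs at least 6 loaded trips out, with a return between consecutive ones — at least 11 crossings.
The plan below uses exactly 11 crossings, so it is optimal:
1. Technician goes to the rooftop with the corn.
2. Technician goes back to the basement alone.
3. Technician goes to the rooftop with the lamb.
4. Technician goes back to the basement alone.
5. Technician goes to the rooftop with the cabbage.
6. Technician goes back to the basement alone.
7. Technician goes to the rooftop with the lettuce.
8. Technician goes back to the basement alone.
9. Technician goes to the rooftop with the ferret.
10. Technician goes back to the basement alone.
11. Technician goes to the rooftop with the hay.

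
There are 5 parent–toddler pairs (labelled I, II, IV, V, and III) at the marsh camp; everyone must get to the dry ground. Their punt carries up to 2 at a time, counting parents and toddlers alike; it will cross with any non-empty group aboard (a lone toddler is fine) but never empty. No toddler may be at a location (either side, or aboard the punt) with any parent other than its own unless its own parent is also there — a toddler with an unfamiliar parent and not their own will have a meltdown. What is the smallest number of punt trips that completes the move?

Following every safe sequence of crossings from the start, the most of the 10 that can be at the dry ground as the punt arrives there on crossings 1, 3, 5, 7 is 2, 3, 4, 5 respectively; the best ever achieved is 5 of 10.
From crossing 9 on, no configuration arises that was not already reachable earlier: only 82 distinct safe configurations (who is on which side, and where the punt is) can ever be reached, none of them has everyone across, and every continuation just revisits them. So no valid plan exists.

impossible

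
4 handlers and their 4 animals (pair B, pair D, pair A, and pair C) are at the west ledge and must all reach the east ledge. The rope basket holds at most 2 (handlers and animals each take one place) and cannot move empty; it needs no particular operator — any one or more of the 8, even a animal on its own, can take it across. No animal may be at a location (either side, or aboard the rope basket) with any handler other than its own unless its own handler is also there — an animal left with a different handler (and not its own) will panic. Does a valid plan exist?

No

Following every safe sequence of crossings from the start, the most of the 8 that can be at the east ledge as the rope basket arrives there on crossings 1, 3, 5 is 2, 3, 4 respectively; the best ever achieved is 4 of 8.
From crossing 7 on, no configuration arises that was not already reachable earlier: only 44 distinct safe configurations (who is on which side, and where the rope basket is) can ever be reached, none of them has everyone across, and every continuation just revisits them. So no valid plan exists.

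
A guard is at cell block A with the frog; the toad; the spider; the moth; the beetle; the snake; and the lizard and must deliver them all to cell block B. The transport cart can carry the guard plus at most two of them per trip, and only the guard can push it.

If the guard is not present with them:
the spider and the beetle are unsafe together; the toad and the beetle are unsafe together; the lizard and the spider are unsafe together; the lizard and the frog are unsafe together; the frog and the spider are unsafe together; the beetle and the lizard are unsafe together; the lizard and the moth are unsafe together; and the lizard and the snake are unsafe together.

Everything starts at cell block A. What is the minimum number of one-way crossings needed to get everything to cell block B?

Whatever the first load, the items left behind include a forbidden pair without the guard. No opening move is safe, so no plan exists.

impossible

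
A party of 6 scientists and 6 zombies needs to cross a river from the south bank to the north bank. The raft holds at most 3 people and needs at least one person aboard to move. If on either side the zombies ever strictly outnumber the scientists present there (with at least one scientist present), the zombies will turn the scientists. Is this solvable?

Following every safe sequence of crossings from the start, the most of the 12 that can be at the north bank as the raft arrives there on crossings 1, 3, 5 is 3, 5, 6 respectively; the best ever achieved is 6 of 12.
From crossing 7 on, no configuration arises that was not already reachable earlier: only 17 distinct safe configurations (who is on which side, and where the raft is) can ever be reached, none of them has everyone across, and every continuation just revisits them. They are: 0 scientists + 0 zombies across (raft back at the start); 0 scientists + 1 zombie across (raft there); 0 scientists + 1 zombie across (raft back at the start); 0 scientists + 2 zombies across (raft there); 0 scientists + 2 zombies across (raft back at the start); 0 scientists + 3 zombies across (raft there); 0 scientists + 3 zombies across (raft back at the start); 0 scientists + 4 zombies across (raft there); 0 scientists + 4 zombies across (raft back at the start); 0 scientists + 5 zombies across (raft there); 0 scientists + 5 zombies across (raft back at the start); 0 scientists + 6 zombies across (raft there); 1 scientist + 1 zombie across (raft there); 1 scientist + 1 zombie across (raft back at the start); 2 scientists + 2 zombies across (raft there); 2 scientists + 2 zombies across (raft back at the start); 3 scientists + 3 zombies across (raft there). So no valid plan exists.

No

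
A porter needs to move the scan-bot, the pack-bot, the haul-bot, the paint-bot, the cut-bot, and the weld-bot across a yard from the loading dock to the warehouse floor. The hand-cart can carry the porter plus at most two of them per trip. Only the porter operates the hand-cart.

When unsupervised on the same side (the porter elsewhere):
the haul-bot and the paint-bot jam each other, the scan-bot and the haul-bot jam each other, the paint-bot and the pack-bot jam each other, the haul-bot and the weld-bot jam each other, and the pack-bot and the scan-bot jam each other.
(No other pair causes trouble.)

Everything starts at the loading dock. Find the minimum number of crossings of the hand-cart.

Counting alone: the porter can take at most 2 across per trip to the warehouse floor, so moving all 6 needs at least 3 loaded trips out, with a return between consecutive ones — at least 5 crossings.
The safety rule pushes this higher. Following every safe sequence of crossings, the most of the 6 that can be at the warehouse floor as the hand-cart arrives there on crossing 5 is 5 — never all 6.
So no plan with fewer than 7 crossings exists, and this one achieves 7:
1. Porter goes to the warehouse floor with the haul-bot and the pack-bot.
2. Porter goes back to the loading dock alone.
3. Porter goes to the warehouse floor with the paint-bot and the scan-bot.
4. Porter goes back to the loading dock with the haul-bot and the pack-bot.
5. Porter goes to the warehouse floor with the cut-bot and the weld-bot.
6. Porter goes back to the loading dock alone.
7. Porter goes to the warehouse floor with the haul-bot and the pack-bot.

7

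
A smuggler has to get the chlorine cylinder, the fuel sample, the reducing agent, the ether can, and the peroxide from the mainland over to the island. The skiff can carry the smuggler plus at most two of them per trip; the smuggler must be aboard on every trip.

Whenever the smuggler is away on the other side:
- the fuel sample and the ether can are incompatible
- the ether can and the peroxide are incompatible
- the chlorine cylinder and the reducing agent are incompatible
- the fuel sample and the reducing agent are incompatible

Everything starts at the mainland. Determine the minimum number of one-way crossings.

Counting alone: the smuggler can take at most 2 across per trip to the island, so moving all 5 needs at least 3 loaded trips out, with a return between consecutive ones — at least 5 crossings.
The safety rule pushes this higher. Following every safe sequence of crossings, the most of the 5 that can be at the island as the skiff arrives there on crossing 5 is 4 — never all 5.
So no plan with fewer than 7 crossings exists, and this one achieves 7:
1. Smuggler goes to the island with the ether can and the reducing agent.  [the mainland: the chlorine cylinder, the fuel sample, the peroxide | the island: the ether can, the reducing agent]
2. Smuggler goes back to the mainland alone.  [the mainland: the chlorine cylinder, the fuel sample, the peroxide | the island: the ether can, the reducing agent]
3. Smuggler goes to the island with the chlorine cylinder.  [the mainland: the fuel sample, the peroxide | the island: the chlorine cylinder, the ether can, the reducing agent]
4. Smuggler goes back to the mainland with the reducing agent.  [the mainland: the fuel sample, the peroxide, the reducing agent | the island: the chlorine cylinder, the ether can]
5. Smuggler goes to the island with the fuel sample and the peroxide.  [the mainland: the reducing agent | the island: the chlorine cylinder, the ether can, the fuel sample, the peroxide]
6. Smuggler goes back to the mainland with the ether can.  [the mainland: the ether can, the reducing agent | the island: the chlorine cylinder, the fuel sample, the peroxide]
7. Smuggler goes to the island with the ether can and the reducing agent.  [the mainland: — | the island: the chlorine cylinder, the ether can, the fuel sample, the peroxide, the reducing agent]

7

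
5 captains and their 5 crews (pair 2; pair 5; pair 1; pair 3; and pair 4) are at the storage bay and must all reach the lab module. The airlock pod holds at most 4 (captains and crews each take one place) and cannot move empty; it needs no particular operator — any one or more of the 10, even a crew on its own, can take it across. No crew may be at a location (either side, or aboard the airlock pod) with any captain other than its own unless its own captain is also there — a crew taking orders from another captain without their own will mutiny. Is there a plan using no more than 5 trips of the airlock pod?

No

Counting alone: each trip to the lab module takes at most 4 across and each return brings at least 1 back, so after t trips out (and t−1 returns) at most 4t − (t−1) of the 10 are across; that first reaches 10 at t = 3, so at least 5 crossings are needed.
The safety rule pushes this higher. Following every safe sequence of crossings, the most of the 10 that can be at the lab module as the airlock pod arrives there on crossing 5 is 9 — never all 10.
So the move cannot be finished within 5 crossings. (The shortest complete plan takes 7:)
1. captain 2 and crew 2 cross → the lab module.
2. captain 2 crosses ← the storage bay.
3. crew 1, crew 3, crew 4, and crew 5 cross → the lab module.
4. crew 2 crosses ← the storage bay.
5. captain 1, captain 3, captain 4, and captain 5 cross → the lab module.
6. captain 5 and crew 5 cross ← the storage bay.
7. captain 2, captain 5, crew 2, and crew 5 cross → the lab module.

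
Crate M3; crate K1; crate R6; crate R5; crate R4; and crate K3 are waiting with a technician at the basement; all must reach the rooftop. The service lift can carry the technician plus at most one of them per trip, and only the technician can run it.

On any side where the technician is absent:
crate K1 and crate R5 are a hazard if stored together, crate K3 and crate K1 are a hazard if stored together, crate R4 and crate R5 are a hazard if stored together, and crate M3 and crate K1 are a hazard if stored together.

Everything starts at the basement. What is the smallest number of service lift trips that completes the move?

Whatever the first load, the items left behind include a forbidden pair without the technician. No opening move is safe, so no plan exists.

impossible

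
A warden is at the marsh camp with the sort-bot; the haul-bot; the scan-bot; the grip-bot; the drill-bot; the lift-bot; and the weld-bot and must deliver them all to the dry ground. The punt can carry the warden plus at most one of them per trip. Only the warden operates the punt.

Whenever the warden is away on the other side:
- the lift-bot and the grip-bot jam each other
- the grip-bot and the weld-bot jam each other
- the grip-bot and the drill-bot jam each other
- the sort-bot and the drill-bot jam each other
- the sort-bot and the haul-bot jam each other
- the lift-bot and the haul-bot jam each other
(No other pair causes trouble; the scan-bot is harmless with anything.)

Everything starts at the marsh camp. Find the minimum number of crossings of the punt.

Whatever the first load, the items left behind include a forbidden pair without the warden. No opening move is safe, so no plan exists.

impossible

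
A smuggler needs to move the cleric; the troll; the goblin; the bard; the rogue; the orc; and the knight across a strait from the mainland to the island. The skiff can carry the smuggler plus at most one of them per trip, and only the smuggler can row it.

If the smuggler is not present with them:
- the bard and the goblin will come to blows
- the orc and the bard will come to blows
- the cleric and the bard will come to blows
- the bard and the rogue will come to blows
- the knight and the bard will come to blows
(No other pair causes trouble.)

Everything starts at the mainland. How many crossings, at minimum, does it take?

Following every safe sequence of crossings from the start, the most of the 7 that can be at the island as the skiff arrives there on crossings 1, 3, 5 is 1, 2, 3 respectively; the best ever achieved is 3 of 7.
From crossing 7 on, no configuration arises that was not already reachable earlier: only 26 distinct safe configurations (who is on which side, and where the skiff is) can ever be reached, none of them has everyone across, and every continuation just revisits them. So no valid plan exists.

impossible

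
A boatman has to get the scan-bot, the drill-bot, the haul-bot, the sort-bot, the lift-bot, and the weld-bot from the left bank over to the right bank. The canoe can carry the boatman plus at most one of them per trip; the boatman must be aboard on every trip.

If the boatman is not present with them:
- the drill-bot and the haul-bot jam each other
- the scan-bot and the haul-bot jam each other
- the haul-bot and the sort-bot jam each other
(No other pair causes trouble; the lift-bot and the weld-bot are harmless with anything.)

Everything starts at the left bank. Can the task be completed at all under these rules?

No

Following every safe sequence of crossings from the start, the most of the 6 that can be at the right bank as the canoe arrives there on crossings 1, 3, 5, 7 is 1, 2, 3, 4 respectively; the best ever achieved is 4 of 6.
From crossing 9 on, no configuration arises that was not already reachable earlier: only 36 distinct safe configurations (who is on which side, and where the canoe is) can ever be reached, none of them has everyone across, and every continuation just revisits them. So no valid plan exists.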